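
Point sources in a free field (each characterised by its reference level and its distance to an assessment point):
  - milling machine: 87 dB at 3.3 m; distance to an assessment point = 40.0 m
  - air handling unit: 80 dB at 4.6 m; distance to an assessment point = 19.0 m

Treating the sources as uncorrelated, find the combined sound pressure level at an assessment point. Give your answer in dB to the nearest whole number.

First find each source's level at the receiver (point-source: −20·log₁₀(r/r_ref)), then combine on an intensity basis.
milling machine: 87 − 20·log₁₀(40.0/3.3) = 87 − 21.67 = 65.33 dB.
air handling unit: 80 − 20·log₁₀(19.0/4.6) = 80 − 12.32 = 67.68 dB.
Σ 10^(L/10) = 9.273e+06 → L_total = 10·log₁₀(9.273e+06) = 69.67 dB.

70 dB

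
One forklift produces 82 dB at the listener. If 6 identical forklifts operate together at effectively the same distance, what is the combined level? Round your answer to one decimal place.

With 6 equal, uncorrelated contributions the intensity is 6× that of one unit, giving a rise of 10·log₁₀ 6.
L_total = 82 + 10·log₁₀(6) = 82 + 7.782 = 89.78 dB.

89.8 dB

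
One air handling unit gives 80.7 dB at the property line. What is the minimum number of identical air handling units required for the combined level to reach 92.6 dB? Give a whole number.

N identical sources give L₁ + 10·log₁₀ N, so require 10·log₁₀ N ≥ 92.6 − 80.7 = 11.9 dB.
N ≥ 10^(11.9/10) = 15.488, so N = 16.

16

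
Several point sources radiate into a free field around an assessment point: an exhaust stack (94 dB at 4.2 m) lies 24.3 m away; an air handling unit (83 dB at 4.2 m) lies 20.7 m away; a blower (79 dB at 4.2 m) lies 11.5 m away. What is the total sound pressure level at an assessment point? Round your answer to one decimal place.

Apply inverse-square spreading to bring every level to the receiver, then sum 10^(L/10).
exhaust stack: 94 − 20·log₁₀(24.3/4.2) = 94 − 15.25 = 78.75 dB.
air handling unit: 83 − 20·log₁₀(20.7/4.2) = 83 − 13.85 = 69.15 dB.
blower: 79 − 20·log₁₀(11.5/4.2) = 79 − 8.75 = 70.25 dB.
Σ 10^(L/10) = 9.385e+07 → L_total = 10·log₁₀(9.385e+07) = 79.72 dB.

79.7 dB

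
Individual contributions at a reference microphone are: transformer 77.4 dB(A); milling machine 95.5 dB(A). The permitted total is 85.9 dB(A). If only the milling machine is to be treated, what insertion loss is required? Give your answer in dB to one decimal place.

10.3 dB

The untreated sources together contribute 10^(77.4/10) = 5.495e+07, i.e. 77.40 dB(A).
To meet 85.9 dB(A) overall, the treated milling machine may contribute at most 10^(85.9/10) − 5.495e+07 = 3.341e+08, i.e. 85.24 dB(A).
So the milling machine must be reduced from 95.5 to 85.24 dB(A): IL = 10.26 dB.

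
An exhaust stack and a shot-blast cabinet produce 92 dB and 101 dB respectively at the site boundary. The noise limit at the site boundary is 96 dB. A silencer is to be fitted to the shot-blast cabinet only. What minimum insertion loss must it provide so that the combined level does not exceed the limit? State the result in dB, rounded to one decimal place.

The untreated sources together contribute 10^(92/10) = 1.585e+09, i.e. 92.00 dB.
The limit corresponds to 10^(96/10) = 3.981e+09; subtracting the fixed part leaves 2.396e+09 for the shot-blast cabinet, i.e. 93.80 dB.
Required insertion loss = 101 − 93.80 = 7.20 dB.

7.2 dB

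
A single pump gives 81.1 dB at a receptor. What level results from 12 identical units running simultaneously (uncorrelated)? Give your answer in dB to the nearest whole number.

L_total = L₁ + 10·log₁₀ N for N identical incoherent sources.
L_total = 81.1 + 10·log₁₀(12) = 81.1 + 10.792 = 91.89 dB.

92 dB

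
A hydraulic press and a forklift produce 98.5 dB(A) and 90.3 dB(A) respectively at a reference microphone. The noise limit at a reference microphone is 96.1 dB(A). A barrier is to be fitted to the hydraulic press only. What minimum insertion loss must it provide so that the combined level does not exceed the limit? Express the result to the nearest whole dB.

4 dB

Fixed contribution from the other source: Σ 10^(L/10) = 10^(90.3/10) = 1.072e+09 (90.30 dB(A)).
The limit corresponds to 10^(96.1/10) = 4.074e+09; subtracting the fixed part leaves 3.002e+09 for the hydraulic press, i.e. 94.77 dB(A).
Required insertion loss = 98.5 − 94.77 = 3.73 dB.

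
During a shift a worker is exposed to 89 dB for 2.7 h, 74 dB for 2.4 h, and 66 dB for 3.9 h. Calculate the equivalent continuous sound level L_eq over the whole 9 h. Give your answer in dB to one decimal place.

The energy average is taken in the linear domain: L_eq = 10·log₁₀[(Σ tᵢ·10^(Lᵢ/10))/T], T = 9 h.
Σ tᵢ·10^(Lᵢ/10) = 2.7·10^(89/10) + 2.4·10^(74/10) + 3.9·10^(66/10) = 2.220e+09.
L_eq = 10·log₁₀(2.220e+09/9) = 83.92 dB.

83.9 dB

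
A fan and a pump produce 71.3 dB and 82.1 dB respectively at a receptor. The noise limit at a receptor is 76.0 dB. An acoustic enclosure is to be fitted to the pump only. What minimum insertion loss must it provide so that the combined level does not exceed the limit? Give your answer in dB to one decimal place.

Everything except the pump sums to 10^(71.3/10) = 1.349e+07 in linear terms, 71.30 dB.
To meet 76.0 dB overall, the treated pump may contribute at most 10^(76.0/10) − 1.349e+07 = 2.632e+07, i.e. 74.20 dB.
Required insertion loss = 82.1 − 74.20 = 7.90 dB.

7.9 dB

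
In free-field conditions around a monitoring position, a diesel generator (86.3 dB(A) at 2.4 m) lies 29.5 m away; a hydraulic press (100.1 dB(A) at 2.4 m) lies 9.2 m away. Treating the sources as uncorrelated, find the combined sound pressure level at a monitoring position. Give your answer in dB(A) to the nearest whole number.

88 dB(A)

Propagate each source to the receiver with L = L_ref − 20·log₁₀(r/r_ref), then add intensities.
diesel generator: 86.3 − 20·log₁₀(29.5/2.4) = 86.3 − 21.79 = 64.51 dB(A).
hydraulic press: 100.1 − 20·log₁₀(9.2/2.4) = 100.1 − 11.67 = 88.43 dB(A).
Σ 10^(L/10) = 6.992e+08 → L_total = 10·log₁₀(6.992e+08) = 88.45 dB(A).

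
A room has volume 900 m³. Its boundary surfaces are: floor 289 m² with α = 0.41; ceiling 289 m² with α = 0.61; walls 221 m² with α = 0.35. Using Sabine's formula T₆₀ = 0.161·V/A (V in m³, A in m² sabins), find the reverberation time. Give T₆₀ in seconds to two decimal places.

0.39 s

Summing Sᵢαᵢ: 289·0.41 + 289·0.61 + 221·0.35 = 372.13 m².
T₆₀ = 0.161 × 900 / 372.13 = 0.389 s.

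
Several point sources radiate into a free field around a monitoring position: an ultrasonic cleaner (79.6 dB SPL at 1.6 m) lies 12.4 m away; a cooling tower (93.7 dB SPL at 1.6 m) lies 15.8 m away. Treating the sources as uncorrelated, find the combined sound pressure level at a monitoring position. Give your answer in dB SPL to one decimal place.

74.1 dB SPL

First find each source's level at the receiver (point-source: −20·log₁₀(r/r_ref)), then combine on an intensity basis.
ultrasonic cleaner: 79.6 − 20·log₁₀(12.4/1.6) = 79.6 − 17.79 = 61.81 dB SPL.
cooling tower: 93.7 − 20·log₁₀(15.8/1.6) = 93.7 − 19.89 = 73.81 dB SPL.
Σ 10^(L/10) = 2.556e+07 → L_total = 10·log₁₀(2.556e+07) = 74.08 dB SPL.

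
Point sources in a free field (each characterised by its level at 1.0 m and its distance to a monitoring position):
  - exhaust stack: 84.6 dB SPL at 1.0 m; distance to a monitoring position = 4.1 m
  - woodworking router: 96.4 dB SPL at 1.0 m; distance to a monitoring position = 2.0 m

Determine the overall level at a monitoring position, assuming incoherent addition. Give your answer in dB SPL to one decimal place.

90.4 dB SPL

First find each source's level at the receiver (point-source: −20·log₁₀(r/r_ref)), then combine on an intensity basis.
exhaust stack: 84.6 − 20·log₁₀(4.1/1.0) = 84.6 − 12.26 = 72.34 dB SPL.
woodworking router: 96.4 − 20·log₁₀(2.0/1.0) = 96.4 − 6.02 = 90.38 dB SPL.
Σ 10^(L/10) = 1.108e+09 → L_total = 10·log₁₀(1.108e+09) = 90.45 dB SPL.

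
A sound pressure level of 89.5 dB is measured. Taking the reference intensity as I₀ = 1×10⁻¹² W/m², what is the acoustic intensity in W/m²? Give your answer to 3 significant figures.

I/I₀ = 10^(89.5/10) = 8.913e+08, so I = 8.913e+08 × 10⁻¹² W/m².

0.000891 W/m²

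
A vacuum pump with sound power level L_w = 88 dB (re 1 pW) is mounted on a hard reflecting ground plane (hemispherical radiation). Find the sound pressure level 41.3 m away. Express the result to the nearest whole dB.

48 dB

Free-field hemispherical radiation: L_p = L_w − 10·log₁₀(2π·r²), r = 41.3 m.
2π·r² = 1.072e+04 m², 10·log₁₀ of that is 40.301 dB.
L_p = 88 − 40.301 = 47.70 dB.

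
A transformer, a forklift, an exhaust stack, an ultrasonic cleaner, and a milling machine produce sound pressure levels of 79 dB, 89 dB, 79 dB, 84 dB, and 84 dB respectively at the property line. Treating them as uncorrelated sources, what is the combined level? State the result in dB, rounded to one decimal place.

91.6 dB

For uncorrelated sources the intensities add, so convert each level to linear form, sum, and take 10·log₁₀ of the total.
Σ 10^(L/10) = 10^(79/10) + 10^(89/10) + 10^(79/10) + 10^(84/10) + 10^(84/10) = 1.456e+09.
L_total = 10·log₁₀(1.456e+09) = 91.63 dB.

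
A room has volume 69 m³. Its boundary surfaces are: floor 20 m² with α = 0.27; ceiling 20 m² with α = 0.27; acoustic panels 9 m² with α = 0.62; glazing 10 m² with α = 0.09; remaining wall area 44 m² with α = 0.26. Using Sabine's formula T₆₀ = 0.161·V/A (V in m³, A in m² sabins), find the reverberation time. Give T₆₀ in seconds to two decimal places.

Total absorption A = 20·0.27 + 20·0.27 + 9·0.62 + 10·0.09 + 44·0.26 = 28.72 m² sabins.
T₆₀ = 0.161 × 69 / 28.72 = 0.387 s.

0.39 s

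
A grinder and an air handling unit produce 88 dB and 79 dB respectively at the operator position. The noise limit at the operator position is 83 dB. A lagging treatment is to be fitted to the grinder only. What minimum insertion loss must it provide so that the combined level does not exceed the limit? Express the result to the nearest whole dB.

The untreated sources together contribute 10^(79/10) = 7.943e+07, i.e. 79.00 dB.
The limit corresponds to 10^(83/10) = 1.995e+08; subtracting the fixed part leaves 1.201e+08 for the grinder, i.e. 80.80 dB.
So the grinder must be reduced from 88 to 80.80 dB: IL = 7.20 dB.

7 dB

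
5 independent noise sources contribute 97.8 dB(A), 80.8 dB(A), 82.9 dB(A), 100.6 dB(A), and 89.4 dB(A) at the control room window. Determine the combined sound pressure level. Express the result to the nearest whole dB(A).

For uncorrelated sources the intensities add, so convert each level to linear form, sum, and take 10·log₁₀ of the total.
Σ 10^(L/10) = 10^(97.8/10) + 10^(80.8/10) + 10^(82.9/10) + 10^(100.6/10) + 10^(89.4/10) = 1.869e+10.
L_total = 10·log₁₀(1.869e+10) = 102.72 dB(A).

103 dB(A)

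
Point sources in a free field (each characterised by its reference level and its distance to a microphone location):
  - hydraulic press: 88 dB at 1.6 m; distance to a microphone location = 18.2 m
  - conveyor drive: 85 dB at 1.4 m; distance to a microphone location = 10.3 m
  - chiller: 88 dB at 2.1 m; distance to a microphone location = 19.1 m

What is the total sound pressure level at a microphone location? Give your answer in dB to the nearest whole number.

Apply inverse-square spreading to bring every level to the receiver, then sum 10^(L/10).
hydraulic press: 88 − 20·log₁₀(18.2/1.6) = 88 − 21.12 = 66.88 dB.
conveyor drive: 85 − 20·log₁₀(10.3/1.4) = 85 − 17.33 = 67.67 dB.
chiller: 88 − 20·log₁₀(19.1/2.1) = 88 − 19.18 = 68.82 dB.
Σ 10^(L/10) = 1.835e+07 → L_total = 10·log₁₀(1.835e+07) = 72.64 dB.

73 dB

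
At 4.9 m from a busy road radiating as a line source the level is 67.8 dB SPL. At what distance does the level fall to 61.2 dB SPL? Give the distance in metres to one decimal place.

For a line source L₁ − L₂ = 10·log₁₀(r₂/r₁), so r₂ = r₁·10^((L₁−L₂)/10).
r₂ = 4.9·10^((67.8−61.2)/10) = 4.9·10^(6.6/10) = 22.40 m.

22.4 m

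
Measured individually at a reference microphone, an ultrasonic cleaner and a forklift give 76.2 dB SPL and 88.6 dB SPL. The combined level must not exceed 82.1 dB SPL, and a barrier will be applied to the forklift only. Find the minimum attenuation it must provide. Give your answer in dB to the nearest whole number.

8 dB

Fixed contribution from the other source: Σ 10^(L/10) = 10^(76.2/10) = 4.169e+07 (76.20 dB SPL).
The limit corresponds to 10^(82.1/10) = 1.622e+08; subtracting the fixed part leaves 1.205e+08 for the forklift, i.e. 80.81 dB SPL.
Required insertion loss = 88.6 − 80.81 = 7.79 dB.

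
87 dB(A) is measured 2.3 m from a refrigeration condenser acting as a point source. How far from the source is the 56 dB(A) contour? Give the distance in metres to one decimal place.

81.6 m

Point-source spreading drops the level by 20·log₁₀(r₂/r₁); inverting, r₂/r₁ = 10^(ΔL/20).
r₂ = 2.3·10^((87−56)/20) = 2.3·10^(31.0/20) = 81.61 m.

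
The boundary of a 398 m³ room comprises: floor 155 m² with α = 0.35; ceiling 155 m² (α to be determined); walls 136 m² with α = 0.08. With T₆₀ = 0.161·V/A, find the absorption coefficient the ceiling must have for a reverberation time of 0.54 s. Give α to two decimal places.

0.35

Required total absorption A = 0.161·398/0.54 = 118.66 m².
Absorption from the other surfaces = 155·0.35 + 136·0.08 = 65.13 m², so the ceiling must supply 53.53 m² over 155 m².
α = 53.53/155 = 0.345.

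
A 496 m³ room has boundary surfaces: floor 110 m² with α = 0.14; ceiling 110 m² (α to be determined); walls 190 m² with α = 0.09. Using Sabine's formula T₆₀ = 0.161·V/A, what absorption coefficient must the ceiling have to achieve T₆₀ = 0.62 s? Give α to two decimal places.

0.88

Required total absorption A = 0.161·496/0.62 = 128.80 m².
Absorption from the other surfaces = 110·0.14 + 190·0.09 = 32.50 m², so the ceiling must supply 96.30 m² over 110 m².
α = 96.30/110 = 0.875.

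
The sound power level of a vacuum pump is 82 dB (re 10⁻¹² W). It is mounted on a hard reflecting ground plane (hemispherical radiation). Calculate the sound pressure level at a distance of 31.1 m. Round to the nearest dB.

44 dB

Free-field hemispherical radiation: L_p = L_w − 10·log₁₀(2π·r²), r = 31.1 m.
2π·r² = 6077 m², 10·log₁₀ of that is 37.837 dB.
L_p = 82 − 37.837 = 44.16 dB.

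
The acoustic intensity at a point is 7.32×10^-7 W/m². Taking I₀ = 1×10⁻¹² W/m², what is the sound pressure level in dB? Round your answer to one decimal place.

58.6 dB

L = 10·log₁₀(I/I₀) = 10·log₁₀(7.32×10^-7/10⁻¹²) = 10·log₁₀(7.32×10^5).
L = 10·(0.8645 + 5) = 58.65 dB.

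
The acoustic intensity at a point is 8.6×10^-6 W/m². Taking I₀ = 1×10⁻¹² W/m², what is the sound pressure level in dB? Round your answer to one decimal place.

L = 10·log₁₀(I/I₀) = 10·log₁₀(8.6×10^-6/10⁻¹²) = 10·log₁₀(8.6×10^6).
L = 10·(0.9345 + 6) = 69.34 dB.

69.3 dB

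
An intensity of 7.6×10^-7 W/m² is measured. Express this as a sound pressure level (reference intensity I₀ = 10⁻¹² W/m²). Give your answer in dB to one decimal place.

58.8 dB

L = 10·log₁₀(I/I₀) = 10·log₁₀(7.6×10^-7/10⁻¹²) = 10·log₁₀(7.6×10^5).
L = 10·(0.8808 + 5) = 58.81 dB.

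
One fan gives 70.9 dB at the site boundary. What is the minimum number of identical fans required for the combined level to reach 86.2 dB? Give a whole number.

34

N identical sources give L₁ + 10·log₁₀ N, so require 10·log₁₀ N ≥ 86.2 − 70.9 = 15.3 dB.
N ≥ 10^(15.3/10) = 33.884, so N = 34.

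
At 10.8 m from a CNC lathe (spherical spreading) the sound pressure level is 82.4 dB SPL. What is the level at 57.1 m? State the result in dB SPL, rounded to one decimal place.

Spherical spreading from a point source gives a 20·log₁₀(r₂/r₁) drop.
L₂ = 82.4 − 20·log₁₀(57.1/10.8) = 82.4 − 14.464 = 67.94 dB SPL.

67.9 dB SPL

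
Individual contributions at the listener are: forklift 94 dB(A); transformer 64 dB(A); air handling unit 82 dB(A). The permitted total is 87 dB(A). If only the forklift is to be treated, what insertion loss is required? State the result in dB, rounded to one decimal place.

8.7 dB

Everything except the forklift sums to 10^(64/10) + 10^(82/10) = 1.610e+08 in linear terms, 82.07 dB(A).
To meet 87 dB(A) overall, the treated forklift may contribute at most 10^(87/10) − 1.610e+08 = 3.402e+08, i.e. 85.32 dB(A).
So the forklift must be reduced from 94 to 85.32 dB(A): IL = 8.68 dB.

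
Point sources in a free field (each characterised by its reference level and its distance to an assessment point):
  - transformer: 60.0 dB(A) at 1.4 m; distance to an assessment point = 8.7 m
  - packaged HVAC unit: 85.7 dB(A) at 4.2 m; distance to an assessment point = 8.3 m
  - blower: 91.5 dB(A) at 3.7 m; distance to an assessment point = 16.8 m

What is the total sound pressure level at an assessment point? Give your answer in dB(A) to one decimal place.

Propagate each source to the receiver with L = L_ref − 20·log₁₀(r/r_ref), then add intensities.
transformer: 60.0 − 20·log₁₀(8.7/1.4) = 60.0 − 15.87 = 44.13 dB(A).
packaged HVAC unit: 85.7 − 20·log₁₀(8.3/4.2) = 85.7 − 5.92 = 79.78 dB(A).
blower: 91.5 − 20·log₁₀(16.8/3.7) = 91.5 − 13.14 = 78.36 dB(A).
Σ 10^(L/10) = 1.637e+08 → L_total = 10·log₁₀(1.637e+08) = 82.14 dB(A).

82.1 dB(A)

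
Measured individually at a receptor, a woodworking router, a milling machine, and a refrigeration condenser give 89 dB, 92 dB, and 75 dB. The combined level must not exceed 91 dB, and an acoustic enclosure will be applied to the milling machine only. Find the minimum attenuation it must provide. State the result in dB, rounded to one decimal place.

5.6 dB

Fixed contribution from the other sources: Σ 10^(L/10) = 10^(89/10) + 10^(75/10) = 8.260e+08 (89.17 dB).
The limit corresponds to 10^(91/10) = 1.259e+09; subtracting the fixed part leaves 4.330e+08 for the milling machine, i.e. 86.36 dB.
Required insertion loss = 92 − 86.36 = 5.64 dB.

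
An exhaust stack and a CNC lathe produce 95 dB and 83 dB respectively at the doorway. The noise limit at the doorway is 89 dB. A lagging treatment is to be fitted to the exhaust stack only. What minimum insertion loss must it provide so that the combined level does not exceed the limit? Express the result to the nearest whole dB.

The untreated sources together contribute 10^(83/10) = 1.995e+08, i.e. 83.00 dB.
To meet 89 dB overall, the treated exhaust stack may contribute at most 10^(89/10) − 1.995e+08 = 5.948e+08, i.e. 87.74 dB.
Required insertion loss = 95 − 87.74 = 7.26 dB.

7 dB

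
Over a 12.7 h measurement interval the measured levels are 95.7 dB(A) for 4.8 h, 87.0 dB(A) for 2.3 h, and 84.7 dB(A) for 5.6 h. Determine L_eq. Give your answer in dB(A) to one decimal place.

92.1 dB(A)

L_eq = 10·log₁₀[(1/T)·Σ tᵢ·10^(Lᵢ/10)] with T = 12.7 h.
Σ tᵢ·10^(Lᵢ/10) = 4.8·10^(95.7/10) + 2.3·10^(87.0/10) + 5.6·10^(84.7/10) = 2.064e+10.
L_eq = 10·log₁₀(2.064e+10/12.7) = 92.11 dB(A).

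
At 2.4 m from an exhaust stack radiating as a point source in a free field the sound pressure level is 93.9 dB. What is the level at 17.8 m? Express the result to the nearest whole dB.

Point-source attenuation: ΔL = 20·log₁₀(r₂/r₁) = 20·log₁₀(17.8/2.4) = 17.404 dB.
L₂ = 93.9 − 20·log₁₀(17.8/2.4) = 93.9 − 17.404 = 76.50 dB.

76 dB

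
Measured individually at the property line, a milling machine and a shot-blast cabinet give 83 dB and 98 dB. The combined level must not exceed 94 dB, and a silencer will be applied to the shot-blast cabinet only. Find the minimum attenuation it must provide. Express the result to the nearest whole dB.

Fixed contribution from the other source: Σ 10^(L/10) = 10^(83/10) = 1.995e+08 (83.00 dB).
To meet 94 dB overall, the treated shot-blast cabinet may contribute at most 10^(94/10) − 1.995e+08 = 2.312e+09, i.e. 93.64 dB.
Required insertion loss = 98 − 93.64 = 4.36 dB.

4 dB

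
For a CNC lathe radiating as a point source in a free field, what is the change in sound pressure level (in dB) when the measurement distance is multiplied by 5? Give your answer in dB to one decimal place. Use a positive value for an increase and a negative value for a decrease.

Point-source spreading: ΔL = −20·log₁₀(r₂/r₁).
ΔL = −20·log₁₀(5) = -13.98 dB.

-14.0 dB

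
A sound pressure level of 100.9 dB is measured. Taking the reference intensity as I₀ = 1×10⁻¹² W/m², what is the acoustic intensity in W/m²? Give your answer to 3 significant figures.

0.0123 W/m²

I/I₀ = 10^(100.9/10) = 1.23e+10, so I = 1.23e+10 × 10⁻¹² W/m².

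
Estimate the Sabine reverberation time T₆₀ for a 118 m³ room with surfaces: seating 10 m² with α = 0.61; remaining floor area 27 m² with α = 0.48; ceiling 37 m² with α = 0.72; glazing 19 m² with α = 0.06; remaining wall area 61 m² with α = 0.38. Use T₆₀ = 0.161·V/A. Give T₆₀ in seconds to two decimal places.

0.27 s

Summing Sᵢαᵢ: 10·0.61 + 27·0.48 + 37·0.72 + 19·0.06 + 61·0.38 = 70.02 m².
T₆₀ = 0.161 × 118 / 70.02 = 0.271 s.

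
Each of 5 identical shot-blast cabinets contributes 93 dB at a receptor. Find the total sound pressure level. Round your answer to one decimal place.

L_total = L₁ + 10·log₁₀ N for N identical incoherent sources.
L_total = 93 + 10·log₁₀(5) = 93 + 6.990 = 99.99 dB.

100.0 dB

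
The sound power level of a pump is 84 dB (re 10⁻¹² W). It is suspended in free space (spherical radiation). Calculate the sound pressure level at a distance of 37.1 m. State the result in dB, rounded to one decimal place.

41.6 dB

The power spreads over a sphere of area 4π·r², so L_p = L_w − 10·log₁₀(4π·r²).
4π·r² = 1.73e+04 m², 10·log₁₀ of that is 42.380 dB.
L_p = 84 − 42.380 = 41.62 dB.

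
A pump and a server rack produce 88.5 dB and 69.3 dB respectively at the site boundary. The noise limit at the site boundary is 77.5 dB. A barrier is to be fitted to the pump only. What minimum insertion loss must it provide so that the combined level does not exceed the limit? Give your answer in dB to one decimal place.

Fixed contribution from the other source: Σ 10^(L/10) = 10^(69.3/10) = 8.511e+06 (69.30 dB).
To meet 77.5 dB overall, the treated pump may contribute at most 10^(77.5/10) − 8.511e+06 = 4.772e+07, i.e. 76.79 dB.
Required insertion loss = 88.5 − 76.79 = 11.71 dB.

11.7 dB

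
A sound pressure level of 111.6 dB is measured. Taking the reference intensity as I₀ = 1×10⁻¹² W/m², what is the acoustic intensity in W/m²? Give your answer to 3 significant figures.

0.145 W/m²

I/I₀ = 10^(111.6/10) = 1.445e+11, so I = 1.445e+11 × 10⁻¹² W/m².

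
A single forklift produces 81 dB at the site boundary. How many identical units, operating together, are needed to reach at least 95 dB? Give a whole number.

26

The shortfall is 95 − 81 = 14.0 dB, and N units add 10·log₁₀ N, so need 10·log₁₀ N ≥ 14.0.
N ≥ 10^(14.0/10) = 25.119, so N = 26.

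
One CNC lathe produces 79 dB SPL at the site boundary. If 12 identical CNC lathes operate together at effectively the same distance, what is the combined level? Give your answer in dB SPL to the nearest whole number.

With 12 equal, uncorrelated contributions the intensity is 12× that of one unit, giving a rise of 10·log₁₀ 12.
L_total = 79 + 10·log₁₀(12) = 79 + 10.792 = 89.79 dB SPL.

90 dB SPL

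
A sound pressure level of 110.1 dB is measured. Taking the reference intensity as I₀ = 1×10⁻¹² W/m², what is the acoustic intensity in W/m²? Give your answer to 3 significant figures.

0.102 W/m²

I = I₀·10^(L/10) = 10⁻¹² × 10^(110.1/10) = 10^(-0.990).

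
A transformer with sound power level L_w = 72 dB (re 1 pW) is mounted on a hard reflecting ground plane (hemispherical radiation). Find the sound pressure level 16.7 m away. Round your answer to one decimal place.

L_p = L_w − 10·log₁₀(2π·r²) with r = 16.7 m.
2π·r² = 1752 m², 10·log₁₀ of that is 32.436 dB.
L_p = 72 − 32.436 = 39.56 dB.

39.6 dB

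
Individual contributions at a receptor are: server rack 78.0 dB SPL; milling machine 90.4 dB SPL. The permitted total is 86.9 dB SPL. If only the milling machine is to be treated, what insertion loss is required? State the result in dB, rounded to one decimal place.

4.1 dB

Everything except the milling machine sums to 10^(78.0/10) = 6.310e+07 in linear terms, 78.00 dB SPL.
To meet 86.9 dB SPL overall, the treated milling machine may contribute at most 10^(86.9/10) − 6.310e+07 = 4.267e+08, i.e. 86.30 dB SPL.
So the milling machine must be reduced from 90.4 to 86.30 dB SPL: IL = 4.10 dB.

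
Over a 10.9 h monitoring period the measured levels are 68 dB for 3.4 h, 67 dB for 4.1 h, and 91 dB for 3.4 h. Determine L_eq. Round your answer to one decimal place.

Weight each interval's intensity by its duration and average over T = 10.9 h:
Σ tᵢ·10^(Lᵢ/10) = 3.4·10^(68/10) + 4.1·10^(67/10) + 3.4·10^(91/10) = 4.322e+09.
L_eq = 10·log₁₀(4.322e+09/10.9) = 85.98 dB.

86.0 dB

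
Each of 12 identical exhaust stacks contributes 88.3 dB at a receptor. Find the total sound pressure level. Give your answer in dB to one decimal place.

N identical incoherent sources raise the level by 10·log₁₀ N.
L_total = 88.3 + 10·log₁₀(12) = 88.3 + 10.792 = 99.09 dB.

99.1 dB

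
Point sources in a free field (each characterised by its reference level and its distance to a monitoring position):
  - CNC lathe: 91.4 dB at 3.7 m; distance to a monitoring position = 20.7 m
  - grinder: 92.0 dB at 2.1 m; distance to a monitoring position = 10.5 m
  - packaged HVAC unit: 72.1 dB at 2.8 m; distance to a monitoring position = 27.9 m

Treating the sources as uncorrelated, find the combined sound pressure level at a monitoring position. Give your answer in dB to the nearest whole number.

First find each source's level at the receiver (point-source: −20·log₁₀(r/r_ref)), then combine on an intensity basis.
CNC lathe: 91.4 − 20·log₁₀(20.7/3.7) = 91.4 − 14.96 = 76.44 dB.
grinder: 92.0 − 20·log₁₀(10.5/2.1) = 92.0 − 13.98 = 78.02 dB.
packaged HVAC unit: 72.1 − 20·log₁₀(27.9/2.8) = 72.1 − 19.97 = 52.13 dB.
Σ 10^(L/10) = 1.077e+08 → L_total = 10·log₁₀(1.077e+08) = 80.32 dB.

80 dB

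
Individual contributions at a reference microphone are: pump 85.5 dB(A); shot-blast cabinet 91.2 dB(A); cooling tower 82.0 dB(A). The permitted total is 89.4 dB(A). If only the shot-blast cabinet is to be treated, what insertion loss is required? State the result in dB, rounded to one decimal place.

Everything except the shot-blast cabinet sums to 10^(85.5/10) + 10^(82.0/10) = 5.133e+08 in linear terms, 87.10 dB(A).
To meet 89.4 dB(A) overall, the treated shot-blast cabinet may contribute at most 10^(89.4/10) − 5.133e+08 = 3.577e+08, i.e. 85.53 dB(A).
So the shot-blast cabinet must be reduced from 91.2 to 85.53 dB(A): IL = 5.67 dB.

5.7 dB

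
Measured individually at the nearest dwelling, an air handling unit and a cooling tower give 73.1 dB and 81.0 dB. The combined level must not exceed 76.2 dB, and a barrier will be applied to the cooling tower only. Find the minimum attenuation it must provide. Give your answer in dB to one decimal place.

The untreated sources together contribute 10^(73.1/10) = 2.042e+07, i.e. 73.10 dB.
To meet 76.2 dB overall, the treated cooling tower may contribute at most 10^(76.2/10) − 2.042e+07 = 2.127e+07, i.e. 73.28 dB.
Required insertion loss = 81.0 − 73.28 = 7.72 dB.

7.7 dB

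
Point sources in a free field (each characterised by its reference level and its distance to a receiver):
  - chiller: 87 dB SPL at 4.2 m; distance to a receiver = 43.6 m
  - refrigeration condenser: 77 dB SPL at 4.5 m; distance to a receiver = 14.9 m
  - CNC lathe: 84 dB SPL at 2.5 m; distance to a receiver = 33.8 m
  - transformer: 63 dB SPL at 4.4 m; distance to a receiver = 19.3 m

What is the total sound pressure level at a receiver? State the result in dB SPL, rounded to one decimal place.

Apply inverse-square spreading to bring every level to the receiver, then sum 10^(L/10).
chiller: 87 − 20·log₁₀(43.6/4.2) = 87 − 20.32 = 66.68 dB SPL.
refrigeration condenser: 77 − 20·log₁₀(14.9/4.5) = 77 − 10.40 = 66.60 dB SPL.
CNC lathe: 84 − 20·log₁₀(33.8/2.5) = 84 − 22.62 = 61.38 dB SPL.
transformer: 63 − 20·log₁₀(19.3/4.4) = 63 − 12.84 = 50.16 dB SPL.
Σ 10^(L/10) = 1.070e+07 → L_total = 10·log₁₀(1.070e+07) = 70.29 dB SPL.

70.3 dB SPL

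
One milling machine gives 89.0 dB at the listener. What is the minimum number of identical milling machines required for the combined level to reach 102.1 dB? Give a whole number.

21

N identical sources give L₁ + 10·log₁₀ N, so require 10·log₁₀ N ≥ 102.1 − 89.0 = 13.1 dB.
N ≥ 10^(13.1/10) = 20.417, so N = 21.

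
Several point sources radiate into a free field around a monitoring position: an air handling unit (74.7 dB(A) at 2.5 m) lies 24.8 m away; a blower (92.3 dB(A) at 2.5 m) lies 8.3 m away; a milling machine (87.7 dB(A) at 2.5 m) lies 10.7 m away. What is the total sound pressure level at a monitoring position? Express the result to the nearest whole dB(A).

First find each source's level at the receiver (point-source: −20·log₁₀(r/r_ref)), then combine on an intensity basis.
air handling unit: 74.7 − 20·log₁₀(24.8/2.5) = 74.7 − 19.93 = 54.77 dB(A).
blower: 92.3 − 20·log₁₀(8.3/2.5) = 92.3 − 10.42 = 81.88 dB(A).
milling machine: 87.7 − 20·log₁₀(10.7/2.5) = 87.7 − 12.63 = 75.07 dB(A).
Σ 10^(L/10) = 1.865e+08 → L_total = 10·log₁₀(1.865e+08) = 82.71 dB(A).

83 dB(A)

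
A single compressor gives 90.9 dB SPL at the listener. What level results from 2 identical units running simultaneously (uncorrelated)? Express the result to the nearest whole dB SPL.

With 2 equal, uncorrelated contributions the intensity is 2× that of one unit, giving a rise of 10·log₁₀ 2.
L_total = 90.9 + 10·log₁₀(2) = 90.9 + 3.010 = 93.91 dB SPL.

94 dB SPL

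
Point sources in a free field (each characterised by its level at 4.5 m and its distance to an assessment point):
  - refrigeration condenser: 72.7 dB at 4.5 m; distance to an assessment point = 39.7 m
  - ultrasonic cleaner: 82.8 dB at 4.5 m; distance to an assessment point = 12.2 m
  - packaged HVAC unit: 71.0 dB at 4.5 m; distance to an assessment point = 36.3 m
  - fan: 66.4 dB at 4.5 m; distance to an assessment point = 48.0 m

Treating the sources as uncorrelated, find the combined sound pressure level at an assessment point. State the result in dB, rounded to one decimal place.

First find each source's level at the receiver (point-source: −20·log₁₀(r/r_ref)), then combine on an intensity basis.
refrigeration condenser: 72.7 − 20·log₁₀(39.7/4.5) = 72.7 − 18.91 = 53.79 dB.
ultrasonic cleaner: 82.8 − 20·log₁₀(12.2/4.5) = 82.8 − 8.66 = 74.14 dB.
packaged HVAC unit: 71.0 − 20·log₁₀(36.3/4.5) = 71.0 − 18.13 = 52.87 dB.
fan: 66.4 − 20·log₁₀(48.0/4.5) = 66.4 − 20.56 = 45.84 dB.
Σ 10^(L/10) = 2.640e+07 → L_total = 10·log₁₀(2.640e+07) = 74.22 dB.

74.2 dB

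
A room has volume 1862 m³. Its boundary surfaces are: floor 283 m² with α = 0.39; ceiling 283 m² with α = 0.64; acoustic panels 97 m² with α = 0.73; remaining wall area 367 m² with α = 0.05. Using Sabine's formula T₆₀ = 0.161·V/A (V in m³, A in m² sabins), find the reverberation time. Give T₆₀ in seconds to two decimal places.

A = Σ Sᵢαᵢ = 283·0.39 + 283·0.64 + 97·0.73 + 367·0.05 = 380.65 m².
T₆₀ = 0.161·V/A = 0.161·1862/380.65 = 0.788 s.

0.79 s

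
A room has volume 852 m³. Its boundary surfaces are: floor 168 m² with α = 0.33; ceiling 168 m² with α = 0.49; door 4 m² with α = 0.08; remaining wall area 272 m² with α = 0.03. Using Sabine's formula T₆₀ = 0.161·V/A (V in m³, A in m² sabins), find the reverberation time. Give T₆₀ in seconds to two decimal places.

Total absorption A = 168·0.33 + 168·0.49 + 4·0.08 + 272·0.03 = 146.24 m² sabins.
T₆₀ = 0.161 × 852 / 146.24 = 0.938 s.

0.94 s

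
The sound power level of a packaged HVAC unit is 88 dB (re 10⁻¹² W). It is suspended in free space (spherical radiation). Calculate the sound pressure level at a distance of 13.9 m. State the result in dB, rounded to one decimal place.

54.1 dB

The power spreads over a sphere of area 4π·r², so L_p = L_w − 10·log₁₀(4π·r²).
4π·r² = 2428 m², 10·log₁₀ of that is 33.852 dB.
L_p = 88 − 33.852 = 54.15 dB.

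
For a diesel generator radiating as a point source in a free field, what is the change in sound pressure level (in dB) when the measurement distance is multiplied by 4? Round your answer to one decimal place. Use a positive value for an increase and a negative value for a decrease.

A point source loses 6 dB per doubling of distance; generally ΔL = −20·log₁₀(r₂/r₁).
ΔL = −20·log₁₀(4) = -12.04 dB.

-12.0 dB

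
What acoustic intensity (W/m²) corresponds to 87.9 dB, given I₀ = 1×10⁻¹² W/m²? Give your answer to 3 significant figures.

I = I₀·10^(L/10) = 10⁻¹² × 10^(87.9/10) = 10^(-3.210).

0.000617 W/m²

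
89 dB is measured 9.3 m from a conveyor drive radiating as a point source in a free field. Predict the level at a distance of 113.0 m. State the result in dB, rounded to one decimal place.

67.3 dB

Spherical spreading from a point source gives a 20·log₁₀(r₂/r₁) drop.
L₂ = 89 − 20·log₁₀(113.0/9.3) = 89 − 21.692 = 67.31 dB.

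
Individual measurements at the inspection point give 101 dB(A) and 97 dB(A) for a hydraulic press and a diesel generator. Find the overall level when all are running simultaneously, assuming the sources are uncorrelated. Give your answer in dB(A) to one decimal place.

Incoherent sources combine by intensity addition: L_total = 10·log₁₀(Σ 10^(L_i/10)).
Σ 10^(L/10) = 10^(101/10) + 10^(97/10) = 1.760e+10.
L_total = 10·log₁₀(1.760e+10) = 102.46 dB(A).

102.5 dB(A)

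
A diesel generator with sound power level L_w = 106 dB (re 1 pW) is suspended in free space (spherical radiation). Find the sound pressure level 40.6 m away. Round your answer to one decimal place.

L_p = L_w − 10·log₁₀(4π·r²) with r = 40.6 m.
4π·r² = 2.071e+04 m², 10·log₁₀ of that is 43.163 dB.
L_p = 106 − 43.163 = 62.84 dB.

62.8 dB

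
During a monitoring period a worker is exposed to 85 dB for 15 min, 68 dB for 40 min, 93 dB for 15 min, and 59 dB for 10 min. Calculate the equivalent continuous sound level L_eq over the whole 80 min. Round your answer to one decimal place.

86.4 dB

The energy average is taken in the linear domain: L_eq = 10·log₁₀[(Σ tᵢ·10^(Lᵢ/10))/T], T = 80 min.
Σ tᵢ·10^(Lᵢ/10) = 15·10^(85/10) + 40·10^(68/10) + 15·10^(93/10) + 10·10^(59/10) = 3.493e+10.
L_eq = 10·log₁₀(3.493e+10/80) = 86.40 dB.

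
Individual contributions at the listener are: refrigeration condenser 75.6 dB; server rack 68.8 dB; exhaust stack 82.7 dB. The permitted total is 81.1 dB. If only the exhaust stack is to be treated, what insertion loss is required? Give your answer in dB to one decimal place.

Fixed contribution from the other sources: Σ 10^(L/10) = 10^(75.6/10) + 10^(68.8/10) = 4.389e+07 (76.42 dB).
To meet 81.1 dB overall, the treated exhaust stack may contribute at most 10^(81.1/10) − 4.389e+07 = 8.493e+07, i.e. 79.29 dB.
So the exhaust stack must be reduced from 82.7 to 79.29 dB: IL = 3.41 dB.

3.4 dB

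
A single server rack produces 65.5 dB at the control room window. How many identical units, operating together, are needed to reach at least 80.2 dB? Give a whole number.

The shortfall is 80.2 − 65.5 = 14.7 dB, and N units add 10·log₁₀ N, so need 10·log₁₀ N ≥ 14.7.
N ≥ 10^(14.7/10) = 29.512, so N = 30.

30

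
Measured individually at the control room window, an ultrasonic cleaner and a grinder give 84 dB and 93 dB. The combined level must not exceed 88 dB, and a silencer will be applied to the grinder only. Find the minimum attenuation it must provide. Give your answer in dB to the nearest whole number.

7 dB

Fixed contribution from the other source: Σ 10^(L/10) = 10^(84/10) = 2.512e+08 (84.00 dB).
To meet 88 dB overall, the treated grinder may contribute at most 10^(88/10) − 2.512e+08 = 3.798e+08, i.e. 85.80 dB.
So the grinder must be reduced from 93 to 85.80 dB: IL = 7.20 dB.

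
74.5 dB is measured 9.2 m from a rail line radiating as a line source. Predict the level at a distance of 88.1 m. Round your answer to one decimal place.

64.7 dB

Line-source attenuation: ΔL = 10·log₁₀(r₂/r₁) = 10·log₁₀(88.1/9.2) = 9.812 dB.
L₂ = 74.5 − 10·log₁₀(88.1/9.2) = 74.5 − 9.812 = 64.69 dB.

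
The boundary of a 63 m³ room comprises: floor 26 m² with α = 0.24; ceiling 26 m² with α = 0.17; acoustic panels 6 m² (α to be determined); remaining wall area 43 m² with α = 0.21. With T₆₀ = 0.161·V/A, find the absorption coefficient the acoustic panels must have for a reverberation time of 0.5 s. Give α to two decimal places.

From T₆₀ = 0.161·V/A, the target T₆₀ = 0.5 s needs A = 0.161·63/0.5 = 20.29 m².
Absorption from the other surfaces = 26·0.24 + 26·0.17 + 43·0.21 = 19.69 m², so the acoustic panels must supply 0.60 m² over 6 m².
α = 0.60/6 = 0.099.

0.10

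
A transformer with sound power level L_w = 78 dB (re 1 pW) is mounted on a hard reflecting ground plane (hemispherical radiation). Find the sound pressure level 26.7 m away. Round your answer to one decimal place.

41.5 dB

L_p = L_w − 10·log₁₀(2π·r²) with r = 26.7 m.
2π·r² = 4479 m², 10·log₁₀ of that is 36.512 dB.
L_p = 78 − 36.512 = 41.49 dB.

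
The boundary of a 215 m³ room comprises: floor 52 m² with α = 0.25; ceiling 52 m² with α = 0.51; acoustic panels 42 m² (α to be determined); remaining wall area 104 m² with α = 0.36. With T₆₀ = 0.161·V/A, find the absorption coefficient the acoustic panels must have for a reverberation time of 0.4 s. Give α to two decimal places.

0.23

Required total absorption A = 0.161·215/0.4 = 86.54 m².
Absorption from the other surfaces = 52·0.25 + 52·0.51 + 104·0.36 = 76.96 m², so the acoustic panels must supply 9.58 m² over 42 m².
α = 9.58/42 = 0.228.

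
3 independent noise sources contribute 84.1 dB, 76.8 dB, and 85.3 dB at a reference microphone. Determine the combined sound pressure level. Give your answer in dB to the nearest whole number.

88 dB

For uncorrelated sources the intensities add, so convert each level to linear form, sum, and take 10·log₁₀ of the total.
Σ 10^(L/10) = 10^(84.1/10) + 10^(76.8/10) + 10^(85.3/10) = 6.437e+08.
L_total = 10·log₁₀(6.437e+08) = 88.09 dB.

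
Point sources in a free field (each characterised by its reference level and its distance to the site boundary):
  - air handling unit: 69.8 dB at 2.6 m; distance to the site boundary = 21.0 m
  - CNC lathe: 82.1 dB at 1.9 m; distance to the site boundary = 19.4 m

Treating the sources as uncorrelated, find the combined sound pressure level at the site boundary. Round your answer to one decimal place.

62.3 dB

Propagate each source to the receiver with L = L_ref − 20·log₁₀(r/r_ref), then add intensities.
air handling unit: 69.8 − 20·log₁₀(21.0/2.6) = 69.8 − 18.14 = 51.66 dB.
CNC lathe: 82.1 − 20·log₁₀(19.4/1.9) = 82.1 − 20.18 = 61.92 dB.
Σ 10^(L/10) = 1.702e+06 → L_total = 10·log₁₀(1.702e+06) = 62.31 dB.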